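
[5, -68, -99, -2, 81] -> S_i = Random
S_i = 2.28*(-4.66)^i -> [2.28, -10.62, 49.51, -230.72, 1075.17]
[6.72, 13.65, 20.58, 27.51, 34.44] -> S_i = 6.72 + 6.93*i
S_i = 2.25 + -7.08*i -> [2.25, -4.83, -11.91, -18.99, -26.07]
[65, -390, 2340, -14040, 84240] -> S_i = 65*-6^i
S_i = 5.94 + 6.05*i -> [5.94, 11.99, 18.04, 24.09, 30.14]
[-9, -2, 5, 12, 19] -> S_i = -9 + 7*i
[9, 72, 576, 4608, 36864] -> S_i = 9*8^i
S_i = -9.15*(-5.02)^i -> [-9.15, 45.93, -230.58, 1157.53, -5810.8]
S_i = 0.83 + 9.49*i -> [0.83, 10.32, 19.81, 29.3, 38.79]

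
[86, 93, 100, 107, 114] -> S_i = 86 + 7*i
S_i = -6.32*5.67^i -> [-6.32, -35.83, -203.18, -1152.04, -6532.05]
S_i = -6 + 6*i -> [-6, 0, 6, 12, 18]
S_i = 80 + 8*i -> [80, 88, 96, 104, 112]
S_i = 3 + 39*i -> [3, 42, 81, 120, 159]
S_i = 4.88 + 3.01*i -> [4.88, 7.89, 10.9, 13.91, 16.92]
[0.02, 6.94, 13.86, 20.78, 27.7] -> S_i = 0.02 + 6.92*i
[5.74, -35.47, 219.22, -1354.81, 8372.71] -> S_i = 5.74*(-6.18)^i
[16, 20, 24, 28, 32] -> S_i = 16 + 4*i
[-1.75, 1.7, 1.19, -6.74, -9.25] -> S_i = Random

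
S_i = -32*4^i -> [-32, -128, -512, -2048, -8192]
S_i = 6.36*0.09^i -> [6.36, 0.57, 0.05, 0.0, 0.0]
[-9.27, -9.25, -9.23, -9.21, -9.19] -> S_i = -9.27 + 0.02*i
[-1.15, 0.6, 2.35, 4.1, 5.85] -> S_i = -1.15 + 1.75*i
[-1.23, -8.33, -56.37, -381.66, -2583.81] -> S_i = -1.23*6.77^i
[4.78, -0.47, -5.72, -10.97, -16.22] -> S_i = 4.78 + -5.25*i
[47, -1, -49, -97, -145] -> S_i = 47 + -48*i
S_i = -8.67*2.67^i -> [-8.67, -23.15, -61.81, -165.03, -440.62]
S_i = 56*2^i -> [56, 112, 224, 448, 896]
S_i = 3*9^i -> [3, 27, 243, 2187, 19683]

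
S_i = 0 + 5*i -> [0, 5, 10, 15, 20]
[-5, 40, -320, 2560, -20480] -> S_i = -5*-8^i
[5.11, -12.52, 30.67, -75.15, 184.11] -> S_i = 5.11*(-2.45)^i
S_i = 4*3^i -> [4, 12, 36, 108, 324]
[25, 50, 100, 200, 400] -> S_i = 25*2^i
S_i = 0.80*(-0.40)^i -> [0.8, -0.32, 0.13, -0.05, 0.02]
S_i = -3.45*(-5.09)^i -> [-3.45, 17.56, -89.38, 454.96, -2315.74]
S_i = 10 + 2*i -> [10, 12, 14, 16, 18]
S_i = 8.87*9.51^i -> [8.87, 84.35, 802.2, 7628.96, 72551.38]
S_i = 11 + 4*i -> [11, 15, 19, 23, 27]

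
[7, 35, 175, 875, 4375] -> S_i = 7*5^i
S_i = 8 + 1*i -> [8, 9, 10, 11, 12]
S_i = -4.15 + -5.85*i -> [-4.15, -10.0, -15.85, -21.7, -27.55]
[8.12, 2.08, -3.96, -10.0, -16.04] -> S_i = 8.12 + -6.04*i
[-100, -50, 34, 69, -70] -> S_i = Random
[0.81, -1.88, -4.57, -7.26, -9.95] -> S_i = 0.81 + -2.69*i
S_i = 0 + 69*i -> [0, 69, 138, 207, 276]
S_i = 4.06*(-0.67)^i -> [4.06, -2.72, 1.82, -1.22, 0.82]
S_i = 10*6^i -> [10, 60, 360, 2160, 12960]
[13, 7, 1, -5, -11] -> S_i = 13 + -6*i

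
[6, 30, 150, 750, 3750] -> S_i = 6*5^i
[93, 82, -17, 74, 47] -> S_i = Random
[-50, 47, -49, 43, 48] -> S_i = Random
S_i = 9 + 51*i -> [9, 60, 111, 162, 213]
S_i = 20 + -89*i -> [20, -69, -158, -247, -336]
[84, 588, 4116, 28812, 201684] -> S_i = 84*7^i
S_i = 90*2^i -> [90, 180, 360, 720, 1440]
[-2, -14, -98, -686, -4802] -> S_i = -2*7^i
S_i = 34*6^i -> [34, 204, 1224, 7344, 44064]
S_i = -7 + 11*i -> [-7, 4, 15, 26, 37]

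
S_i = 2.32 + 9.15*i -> [2.32, 11.47, 20.62, 29.77, 38.92]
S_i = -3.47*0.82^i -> [-3.47, -2.85, -2.33, -1.91, -1.57]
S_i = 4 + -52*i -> [4, -48, -100, -152, -204]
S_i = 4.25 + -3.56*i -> [4.25, 0.69, -2.87, -6.43, -9.99]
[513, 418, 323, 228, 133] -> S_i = 513 + -95*i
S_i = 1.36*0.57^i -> [1.36, 0.78, 0.44, 0.25, 0.14]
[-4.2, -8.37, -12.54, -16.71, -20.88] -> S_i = -4.20 + -4.17*i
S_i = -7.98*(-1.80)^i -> [-7.98, 14.36, -25.86, 46.54, -83.77]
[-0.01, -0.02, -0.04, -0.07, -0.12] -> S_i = -0.01*1.88^i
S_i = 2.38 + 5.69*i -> [2.38, 8.07, 13.76, 19.45, 25.14]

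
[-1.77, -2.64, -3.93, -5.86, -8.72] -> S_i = -1.77*1.49^i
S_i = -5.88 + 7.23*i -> [-5.88, 1.35, 8.58, 15.81, 23.04]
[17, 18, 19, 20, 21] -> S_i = 17 + 1*i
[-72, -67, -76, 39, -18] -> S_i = Random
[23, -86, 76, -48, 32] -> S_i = Random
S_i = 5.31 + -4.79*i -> [5.31, 0.52, -4.27, -9.06, -13.85]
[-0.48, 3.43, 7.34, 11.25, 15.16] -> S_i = -0.48 + 3.91*i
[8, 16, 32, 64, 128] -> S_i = 8*2^i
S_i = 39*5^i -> [39, 195, 975, 4875, 24375]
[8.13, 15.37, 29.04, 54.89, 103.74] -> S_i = 8.13*1.89^i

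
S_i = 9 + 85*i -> [9, 94, 179, 264, 349]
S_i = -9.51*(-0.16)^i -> [-9.51, 1.52, -0.24, 0.04, -0.01]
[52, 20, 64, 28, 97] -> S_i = Random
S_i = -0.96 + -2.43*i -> [-0.96, -3.39, -5.82, -8.25, -10.68]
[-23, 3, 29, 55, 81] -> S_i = -23 + 26*i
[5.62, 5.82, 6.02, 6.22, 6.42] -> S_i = 5.62 + 0.20*i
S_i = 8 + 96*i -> [8, 104, 200, 296, 392]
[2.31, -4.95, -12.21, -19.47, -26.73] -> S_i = 2.31 + -7.26*i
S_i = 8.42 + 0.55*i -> [8.42, 8.97, 9.52, 10.07, 10.62]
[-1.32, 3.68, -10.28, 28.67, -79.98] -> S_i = -1.32*(-2.79)^i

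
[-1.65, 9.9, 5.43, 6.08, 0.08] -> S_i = Random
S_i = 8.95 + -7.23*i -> [8.95, 1.72, -5.51, -12.74, -19.97]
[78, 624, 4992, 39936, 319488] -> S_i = 78*8^i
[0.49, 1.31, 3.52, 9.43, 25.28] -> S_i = 0.49*2.68^i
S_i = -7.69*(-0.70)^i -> [-7.69, 5.38, -3.77, 2.64, -1.85]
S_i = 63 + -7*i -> [63, 56, 49, 42, 35]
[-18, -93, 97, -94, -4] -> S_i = Random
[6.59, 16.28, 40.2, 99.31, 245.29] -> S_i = 6.59*2.47^i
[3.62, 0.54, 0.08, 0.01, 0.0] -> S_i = 3.62*0.15^i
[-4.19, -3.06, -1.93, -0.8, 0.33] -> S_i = -4.19 + 1.13*i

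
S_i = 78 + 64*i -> [78, 142, 206, 270, 334]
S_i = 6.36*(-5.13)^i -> [6.36, -32.63, 167.38, -858.64, 4404.8]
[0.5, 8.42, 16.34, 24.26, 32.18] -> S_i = 0.50 + 7.92*i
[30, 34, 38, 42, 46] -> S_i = 30 + 4*i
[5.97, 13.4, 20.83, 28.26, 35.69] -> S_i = 5.97 + 7.43*i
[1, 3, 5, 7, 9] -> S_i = 1 + 2*i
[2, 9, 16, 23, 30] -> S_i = 2 + 7*i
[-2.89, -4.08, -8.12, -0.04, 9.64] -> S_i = Random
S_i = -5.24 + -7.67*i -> [-5.24, -12.91, -20.58, -28.25, -35.92]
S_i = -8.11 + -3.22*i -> [-8.11, -11.33, -14.55, -17.77, -20.99]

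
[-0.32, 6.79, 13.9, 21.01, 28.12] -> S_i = -0.32 + 7.11*i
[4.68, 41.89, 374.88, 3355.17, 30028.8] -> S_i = 4.68*8.95^i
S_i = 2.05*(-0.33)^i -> [2.05, -0.68, 0.22, -0.07, 0.02]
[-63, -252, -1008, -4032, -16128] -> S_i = -63*4^i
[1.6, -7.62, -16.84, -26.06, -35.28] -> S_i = 1.60 + -9.22*i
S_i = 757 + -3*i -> [757, 754, 751, 748, 745]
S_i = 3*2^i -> [3, 6, 12, 24, 48]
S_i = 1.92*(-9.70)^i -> [1.92, -18.62, 180.65, -1752.33, 16997.62]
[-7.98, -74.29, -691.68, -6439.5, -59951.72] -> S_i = -7.98*9.31^i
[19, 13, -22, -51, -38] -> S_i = Random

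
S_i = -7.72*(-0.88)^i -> [-7.72, 6.79, -5.98, 5.26, -4.63]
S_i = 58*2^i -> [58, 116, 232, 464, 928]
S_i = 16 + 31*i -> [16, 47, 78, 109, 140]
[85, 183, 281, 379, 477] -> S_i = 85 + 98*i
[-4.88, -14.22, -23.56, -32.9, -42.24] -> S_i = -4.88 + -9.34*i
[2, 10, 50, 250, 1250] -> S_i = 2*5^i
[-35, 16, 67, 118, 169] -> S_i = -35 + 51*i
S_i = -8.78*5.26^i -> [-8.78, -46.18, -242.92, -1277.77, -6721.06]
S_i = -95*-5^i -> [-95, 475, -2375, 11875, -59375]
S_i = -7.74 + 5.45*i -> [-7.74, -2.29, 3.16, 8.61, 14.06]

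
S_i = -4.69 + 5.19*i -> [-4.69, 0.5, 5.69, 10.88, 16.07]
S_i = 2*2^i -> [2, 4, 8, 16, 32]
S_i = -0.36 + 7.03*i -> [-0.36, 6.67, 13.7, 20.73, 27.76]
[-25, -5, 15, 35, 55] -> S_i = -25 + 20*i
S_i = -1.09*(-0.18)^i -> [-1.09, 0.2, -0.04, 0.01, -0.0]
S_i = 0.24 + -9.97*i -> [0.24, -9.73, -19.7, -29.67, -39.64]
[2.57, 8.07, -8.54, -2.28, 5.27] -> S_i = Random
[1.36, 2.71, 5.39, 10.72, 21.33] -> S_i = 1.36*1.99^i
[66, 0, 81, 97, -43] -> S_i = Random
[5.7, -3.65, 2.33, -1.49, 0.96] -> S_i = 5.70*(-0.64)^i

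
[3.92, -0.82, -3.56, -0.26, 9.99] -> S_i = Random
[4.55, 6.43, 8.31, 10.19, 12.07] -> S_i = 4.55 + 1.88*i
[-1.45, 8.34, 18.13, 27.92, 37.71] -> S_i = -1.45 + 9.79*i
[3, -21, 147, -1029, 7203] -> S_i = 3*-7^i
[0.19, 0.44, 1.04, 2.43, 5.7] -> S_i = 0.19*2.34^i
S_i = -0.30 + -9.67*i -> [-0.3, -9.97, -19.64, -29.31, -38.98]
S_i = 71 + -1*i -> [71, 70, 69, 68, 67]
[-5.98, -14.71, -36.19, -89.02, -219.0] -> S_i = -5.98*2.46^i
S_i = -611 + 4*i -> [-611, -607, -603, -599, -595]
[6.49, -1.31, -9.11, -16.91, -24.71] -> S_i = 6.49 + -7.80*i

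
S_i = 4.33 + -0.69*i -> [4.33, 3.64, 2.95, 2.26, 1.57]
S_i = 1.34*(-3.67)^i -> [1.34, -4.92, 18.05, -66.24, 243.09]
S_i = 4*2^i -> [4, 8, 16, 32, 64]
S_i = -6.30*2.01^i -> [-6.3, -12.66, -25.45, -51.16, -102.83]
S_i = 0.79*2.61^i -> [0.79, 2.06, 5.38, 14.05, 36.66]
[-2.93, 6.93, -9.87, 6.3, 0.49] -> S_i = Random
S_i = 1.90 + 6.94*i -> [1.9, 8.84, 15.78, 22.72, 29.66]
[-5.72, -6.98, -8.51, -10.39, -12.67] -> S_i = -5.72*1.22^i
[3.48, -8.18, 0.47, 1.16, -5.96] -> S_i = Random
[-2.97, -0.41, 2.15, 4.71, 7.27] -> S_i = -2.97 + 2.56*i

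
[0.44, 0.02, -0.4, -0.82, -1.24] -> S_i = 0.44 + -0.42*i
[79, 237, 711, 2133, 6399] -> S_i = 79*3^i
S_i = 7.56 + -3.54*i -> [7.56, 4.02, 0.48, -3.06, -6.6]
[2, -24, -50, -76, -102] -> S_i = 2 + -26*i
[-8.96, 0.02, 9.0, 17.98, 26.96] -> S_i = -8.96 + 8.98*i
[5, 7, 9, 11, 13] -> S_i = 5 + 2*i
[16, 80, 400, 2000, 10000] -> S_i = 16*5^i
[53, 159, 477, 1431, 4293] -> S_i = 53*3^i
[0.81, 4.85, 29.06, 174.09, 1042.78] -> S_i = 0.81*5.99^i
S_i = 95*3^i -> [95, 285, 855, 2565, 7695]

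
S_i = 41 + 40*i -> [41, 81, 121, 161, 201]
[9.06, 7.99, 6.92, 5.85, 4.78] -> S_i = 9.06 + -1.07*i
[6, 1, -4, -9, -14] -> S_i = 6 + -5*i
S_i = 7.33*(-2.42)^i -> [7.33, -17.74, 42.93, -103.88, 251.4]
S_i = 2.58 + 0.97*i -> [2.58, 3.55, 4.52, 5.49, 6.46]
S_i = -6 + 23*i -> [-6, 17, 40, 63, 86]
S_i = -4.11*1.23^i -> [-4.11, -5.06, -6.22, -7.65, -9.41]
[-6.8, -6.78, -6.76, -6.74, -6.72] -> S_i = -6.80 + 0.02*i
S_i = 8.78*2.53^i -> [8.78, 22.21, 56.2, 142.19, 359.73]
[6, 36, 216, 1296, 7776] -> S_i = 6*6^i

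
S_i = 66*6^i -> [66, 396, 2376, 14256, 85536]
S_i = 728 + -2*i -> [728, 726, 724, 722, 720]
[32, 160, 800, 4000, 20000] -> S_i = 32*5^i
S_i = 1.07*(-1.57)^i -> [1.07, -1.68, 2.64, -4.14, 6.5]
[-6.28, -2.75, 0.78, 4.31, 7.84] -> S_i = -6.28 + 3.53*i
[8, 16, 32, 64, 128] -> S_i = 8*2^i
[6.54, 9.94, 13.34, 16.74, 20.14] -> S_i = 6.54 + 3.40*i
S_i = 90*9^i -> [90, 810, 7290, 65610, 590490]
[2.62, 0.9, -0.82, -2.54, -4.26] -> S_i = 2.62 + -1.72*i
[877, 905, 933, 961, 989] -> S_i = 877 + 28*i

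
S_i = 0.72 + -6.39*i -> [0.72, -5.67, -12.06, -18.45, -24.84]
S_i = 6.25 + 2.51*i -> [6.25, 8.76, 11.27, 13.78, 16.29]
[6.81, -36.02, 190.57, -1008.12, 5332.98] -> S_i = 6.81*(-5.29)^i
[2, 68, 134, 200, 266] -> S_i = 2 + 66*i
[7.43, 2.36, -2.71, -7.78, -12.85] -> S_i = 7.43 + -5.07*i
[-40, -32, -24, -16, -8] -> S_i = -40 + 8*i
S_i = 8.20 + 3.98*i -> [8.2, 12.18, 16.16, 20.14, 24.12]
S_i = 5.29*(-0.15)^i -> [5.29, -0.79, 0.12, -0.02, 0.0]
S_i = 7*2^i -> [7, 14, 28, 56, 112]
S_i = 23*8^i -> [23, 184, 1472, 11776, 94208]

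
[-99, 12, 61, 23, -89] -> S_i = Random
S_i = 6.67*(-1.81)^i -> [6.67, -12.07, 21.85, -39.55, 71.59]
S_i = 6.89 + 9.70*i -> [6.89, 16.59, 26.29, 35.99, 45.69]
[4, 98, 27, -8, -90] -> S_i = Random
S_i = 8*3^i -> [8, 24, 72, 216, 648]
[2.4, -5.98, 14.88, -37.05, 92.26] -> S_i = 2.40*(-2.49)^i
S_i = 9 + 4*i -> [9, 13, 17, 21, 25]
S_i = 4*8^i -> [4, 32, 256, 2048, 16384]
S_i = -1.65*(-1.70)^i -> [-1.65, 2.8, -4.77, 8.11, -13.78]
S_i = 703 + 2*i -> [703, 705, 707, 709, 711]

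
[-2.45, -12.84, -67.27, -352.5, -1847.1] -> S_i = -2.45*5.24^i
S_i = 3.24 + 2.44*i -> [3.24, 5.68, 8.12, 10.56, 13.0]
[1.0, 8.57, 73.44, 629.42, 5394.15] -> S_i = 1.00*8.57^i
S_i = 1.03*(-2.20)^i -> [1.03, -2.27, 4.99, -10.97, 24.13]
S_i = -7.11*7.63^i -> [-7.11, -54.25, -413.92, -3158.23, -24097.26]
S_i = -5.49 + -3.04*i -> [-5.49, -8.53, -11.57, -14.61, -17.65]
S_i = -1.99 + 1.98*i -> [-1.99, -0.01, 1.97, 3.95, 5.93]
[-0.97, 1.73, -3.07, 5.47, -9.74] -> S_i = -0.97*(-1.78)^i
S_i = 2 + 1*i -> [2, 3, 4, 5, 6]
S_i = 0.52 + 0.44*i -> [0.52, 0.96, 1.4, 1.84, 2.28]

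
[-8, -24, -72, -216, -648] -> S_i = -8*3^i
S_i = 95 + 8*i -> [95, 103, 111, 119, 127]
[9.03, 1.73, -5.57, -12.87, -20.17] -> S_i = 9.03 + -7.30*i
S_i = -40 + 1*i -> [-40, -39, -38, -37, -36]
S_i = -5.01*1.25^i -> [-5.01, -6.26, -7.83, -9.79, -12.23]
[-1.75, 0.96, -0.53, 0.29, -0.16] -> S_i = -1.75*(-0.55)^i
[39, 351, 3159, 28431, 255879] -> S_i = 39*9^i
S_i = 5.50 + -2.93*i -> [5.5, 2.57, -0.36, -3.29, -6.22]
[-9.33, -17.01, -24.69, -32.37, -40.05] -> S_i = -9.33 + -7.68*i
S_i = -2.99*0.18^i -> [-2.99, -0.54, -0.1, -0.02, -0.0]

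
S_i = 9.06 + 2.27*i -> [9.06, 11.33, 13.6, 15.87, 18.14]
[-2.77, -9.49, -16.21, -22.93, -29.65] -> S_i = -2.77 + -6.72*i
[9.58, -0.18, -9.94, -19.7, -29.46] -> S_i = 9.58 + -9.76*i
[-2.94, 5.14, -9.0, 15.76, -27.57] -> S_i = -2.94*(-1.75)^i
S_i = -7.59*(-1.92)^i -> [-7.59, 14.57, -27.98, 53.72, -103.14]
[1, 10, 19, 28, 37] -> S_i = 1 + 9*i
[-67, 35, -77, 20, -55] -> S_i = Random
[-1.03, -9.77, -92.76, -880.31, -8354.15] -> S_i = -1.03*9.49^i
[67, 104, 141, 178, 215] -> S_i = 67 + 37*i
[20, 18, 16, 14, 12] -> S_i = 20 + -2*i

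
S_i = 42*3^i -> [42, 126, 378, 1134, 3402]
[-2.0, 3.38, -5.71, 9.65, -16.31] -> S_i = -2.00*(-1.69)^i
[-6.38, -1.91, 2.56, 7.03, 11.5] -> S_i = -6.38 + 4.47*i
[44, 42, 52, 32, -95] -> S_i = Random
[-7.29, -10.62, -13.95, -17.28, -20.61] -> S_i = -7.29 + -3.33*i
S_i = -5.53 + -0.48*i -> [-5.53, -6.01, -6.49, -6.97, -7.45]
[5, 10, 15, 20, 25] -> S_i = 5 + 5*i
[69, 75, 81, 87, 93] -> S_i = 69 + 6*i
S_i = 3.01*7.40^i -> [3.01, 22.27, 164.83, 1219.72, 9025.96]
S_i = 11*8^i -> [11, 88, 704, 5632, 45056]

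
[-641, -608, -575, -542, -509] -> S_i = -641 + 33*i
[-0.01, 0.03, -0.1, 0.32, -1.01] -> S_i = -0.01*(-3.17)^i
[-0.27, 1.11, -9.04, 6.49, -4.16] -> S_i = Random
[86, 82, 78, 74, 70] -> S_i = 86 + -4*i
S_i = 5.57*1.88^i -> [5.57, 10.47, 19.69, 37.01, 69.58]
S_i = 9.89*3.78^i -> [9.89, 37.38, 141.31, 534.16, 2019.13]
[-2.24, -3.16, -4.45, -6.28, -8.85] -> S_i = -2.24*1.41^i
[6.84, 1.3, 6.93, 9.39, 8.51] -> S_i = Random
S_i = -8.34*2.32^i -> [-8.34, -19.35, -44.89, -104.14, -241.61]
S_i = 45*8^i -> [45, 360, 2880, 23040, 184320]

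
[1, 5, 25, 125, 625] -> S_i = 1*5^i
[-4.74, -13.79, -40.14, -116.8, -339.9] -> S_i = -4.74*2.91^i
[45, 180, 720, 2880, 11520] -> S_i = 45*4^i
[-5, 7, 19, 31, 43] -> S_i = -5 + 12*i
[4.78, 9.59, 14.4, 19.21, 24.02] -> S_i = 4.78 + 4.81*i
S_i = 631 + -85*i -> [631, 546, 461, 376, 291]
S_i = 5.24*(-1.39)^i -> [5.24, -7.28, 10.12, -14.07, 19.56]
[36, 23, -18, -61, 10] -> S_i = Random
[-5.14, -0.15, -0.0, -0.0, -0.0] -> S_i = -5.14*0.03^i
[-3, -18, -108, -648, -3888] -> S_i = -3*6^i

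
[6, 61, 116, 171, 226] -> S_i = 6 + 55*i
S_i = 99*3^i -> [99, 297, 891, 2673, 8019]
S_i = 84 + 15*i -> [84, 99, 114, 129, 144]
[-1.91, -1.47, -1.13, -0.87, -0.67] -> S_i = -1.91*0.77^i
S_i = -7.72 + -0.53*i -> [-7.72, -8.25, -8.78, -9.31, -9.84]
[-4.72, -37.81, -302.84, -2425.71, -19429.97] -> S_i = -4.72*8.01^i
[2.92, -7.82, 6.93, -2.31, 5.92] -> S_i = Random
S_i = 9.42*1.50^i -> [9.42, 14.13, 21.2, 31.79, 47.69]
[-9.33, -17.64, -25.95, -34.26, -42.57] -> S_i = -9.33 + -8.31*i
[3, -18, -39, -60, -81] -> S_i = 3 + -21*i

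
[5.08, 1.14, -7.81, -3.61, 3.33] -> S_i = Random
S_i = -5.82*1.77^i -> [-5.82, -10.3, -18.23, -32.27, -57.12]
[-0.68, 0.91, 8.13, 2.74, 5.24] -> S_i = Random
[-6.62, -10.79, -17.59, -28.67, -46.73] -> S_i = -6.62*1.63^i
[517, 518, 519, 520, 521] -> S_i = 517 + 1*i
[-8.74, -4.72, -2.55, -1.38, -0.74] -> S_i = -8.74*0.54^i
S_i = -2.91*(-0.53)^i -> [-2.91, 1.54, -0.82, 0.43, -0.23]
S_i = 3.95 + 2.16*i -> [3.95, 6.11, 8.27, 10.43, 12.59]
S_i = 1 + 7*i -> [1, 8, 15, 22, 29]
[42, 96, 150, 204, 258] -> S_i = 42 + 54*i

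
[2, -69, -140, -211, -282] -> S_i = 2 + -71*i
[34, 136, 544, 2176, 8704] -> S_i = 34*4^i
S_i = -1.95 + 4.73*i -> [-1.95, 2.78, 7.51, 12.24, 16.97]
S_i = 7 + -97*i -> [7, -90, -187, -284, -381]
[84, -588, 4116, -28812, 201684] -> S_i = 84*-7^i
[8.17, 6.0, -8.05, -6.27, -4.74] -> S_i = Random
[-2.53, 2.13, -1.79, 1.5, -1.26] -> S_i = -2.53*(-0.84)^i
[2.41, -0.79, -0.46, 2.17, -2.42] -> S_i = Random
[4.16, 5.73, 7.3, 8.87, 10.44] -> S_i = 4.16 + 1.57*i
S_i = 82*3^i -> [82, 246, 738, 2214, 6642]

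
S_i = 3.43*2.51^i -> [3.43, 8.61, 21.61, 54.24, 136.14]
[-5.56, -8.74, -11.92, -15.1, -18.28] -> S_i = -5.56 + -3.18*i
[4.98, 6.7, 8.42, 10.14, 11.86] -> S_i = 4.98 + 1.72*i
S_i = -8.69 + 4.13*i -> [-8.69, -4.56, -0.43, 3.7, 7.83]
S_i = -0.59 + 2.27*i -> [-0.59, 1.68, 3.95, 6.22, 8.49]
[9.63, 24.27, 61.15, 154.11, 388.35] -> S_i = 9.63*2.52^i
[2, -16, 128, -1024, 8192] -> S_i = 2*-8^i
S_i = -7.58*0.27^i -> [-7.58, -2.05, -0.55, -0.15, -0.04]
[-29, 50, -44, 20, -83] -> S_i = Random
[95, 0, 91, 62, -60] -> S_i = Random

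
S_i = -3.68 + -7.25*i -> [-3.68, -10.93, -18.18, -25.43, -32.68]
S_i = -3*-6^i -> [-3, 18, -108, 648, -3888]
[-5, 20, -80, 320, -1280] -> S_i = -5*-4^i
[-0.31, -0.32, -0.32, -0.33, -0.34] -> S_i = -0.31*1.02^i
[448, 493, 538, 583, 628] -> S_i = 448 + 45*i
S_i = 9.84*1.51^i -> [9.84, 14.86, 22.44, 33.88, 51.16]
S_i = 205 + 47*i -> [205, 252, 299, 346, 393]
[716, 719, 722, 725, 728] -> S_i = 716 + 3*i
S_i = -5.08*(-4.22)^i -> [-5.08, 21.44, -90.47, 381.77, -1611.07]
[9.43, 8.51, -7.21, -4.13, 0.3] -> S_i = Random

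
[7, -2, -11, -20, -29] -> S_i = 7 + -9*i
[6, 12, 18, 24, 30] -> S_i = 6 + 6*i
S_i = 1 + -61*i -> [1, -60, -121, -182, -243]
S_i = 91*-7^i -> [91, -637, 4459, -31213, 218491]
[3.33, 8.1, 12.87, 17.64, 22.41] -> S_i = 3.33 + 4.77*i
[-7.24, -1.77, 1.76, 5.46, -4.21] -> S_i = Random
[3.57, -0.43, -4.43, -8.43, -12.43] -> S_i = 3.57 + -4.00*i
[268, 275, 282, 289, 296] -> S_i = 268 + 7*i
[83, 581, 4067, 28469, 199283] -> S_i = 83*7^i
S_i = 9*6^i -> [9, 54, 324, 1944, 11664]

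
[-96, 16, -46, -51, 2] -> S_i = Random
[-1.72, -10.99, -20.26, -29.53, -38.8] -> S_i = -1.72 + -9.27*i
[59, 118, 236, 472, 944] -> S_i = 59*2^i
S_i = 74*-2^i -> [74, -148, 296, -592, 1184]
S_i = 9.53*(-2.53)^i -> [9.53, -24.11, 61.0, -154.33, 390.46]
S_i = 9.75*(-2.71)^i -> [9.75, -26.42, 71.6, -194.05, 525.87]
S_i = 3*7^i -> [3, 21, 147, 1029, 7203]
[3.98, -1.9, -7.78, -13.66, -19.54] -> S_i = 3.98 + -5.88*i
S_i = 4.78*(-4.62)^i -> [4.78, -22.08, 102.03, -471.36, 2177.69]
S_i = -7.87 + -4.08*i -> [-7.87, -11.95, -16.03, -20.11, -24.19]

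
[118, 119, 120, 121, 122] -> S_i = 118 + 1*i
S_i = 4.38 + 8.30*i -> [4.38, 12.68, 20.98, 29.28, 37.58]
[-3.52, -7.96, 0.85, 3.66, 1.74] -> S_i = Random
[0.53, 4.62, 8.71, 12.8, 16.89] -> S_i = 0.53 + 4.09*i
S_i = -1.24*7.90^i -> [-1.24, -9.8, -77.39, -611.37, -4829.81]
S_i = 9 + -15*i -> [9, -6, -21, -36, -51]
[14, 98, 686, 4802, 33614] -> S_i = 14*7^i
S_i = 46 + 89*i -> [46, 135, 224, 313, 402]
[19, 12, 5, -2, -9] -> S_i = 19 + -7*i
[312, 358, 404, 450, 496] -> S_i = 312 + 46*i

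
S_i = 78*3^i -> [78, 234, 702, 2106, 6318]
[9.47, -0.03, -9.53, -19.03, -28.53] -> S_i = 9.47 + -9.50*i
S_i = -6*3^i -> [-6, -18, -54, -162, -486]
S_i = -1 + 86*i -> [-1, 85, 171, 257, 343]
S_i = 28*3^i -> [28, 84, 252, 756, 2268]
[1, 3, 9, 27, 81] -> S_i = 1*3^i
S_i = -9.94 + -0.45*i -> [-9.94, -10.39, -10.84, -11.29, -11.74]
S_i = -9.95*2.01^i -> [-9.95, -20.0, -40.2, -80.8, -162.41]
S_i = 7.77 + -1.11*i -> [7.77, 6.66, 5.55, 4.44, 3.33]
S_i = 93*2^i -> [93, 186, 372, 744, 1488]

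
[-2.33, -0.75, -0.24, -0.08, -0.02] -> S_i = -2.33*0.32^i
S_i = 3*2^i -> [3, 6, 12, 24, 48]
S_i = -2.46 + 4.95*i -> [-2.46, 2.49, 7.44, 12.39, 17.34]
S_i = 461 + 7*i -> [461, 468, 475, 482, 489]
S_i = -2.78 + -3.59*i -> [-2.78, -6.37, -9.96, -13.55, -17.14]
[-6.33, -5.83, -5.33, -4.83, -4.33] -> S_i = -6.33 + 0.50*i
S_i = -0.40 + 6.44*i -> [-0.4, 6.04, 12.48, 18.92, 25.36]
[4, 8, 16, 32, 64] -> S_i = 4*2^i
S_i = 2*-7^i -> [2, -14, 98, -686, 4802]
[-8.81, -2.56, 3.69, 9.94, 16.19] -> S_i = -8.81 + 6.25*i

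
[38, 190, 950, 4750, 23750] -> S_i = 38*5^i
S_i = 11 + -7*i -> [11, 4, -3, -10, -17]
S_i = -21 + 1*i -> [-21, -20, -19, -18, -17]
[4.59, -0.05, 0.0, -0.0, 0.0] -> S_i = 4.59*(-0.01)^i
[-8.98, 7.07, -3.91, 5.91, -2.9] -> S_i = Random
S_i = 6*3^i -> [6, 18, 54, 162, 486]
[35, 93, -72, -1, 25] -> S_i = Random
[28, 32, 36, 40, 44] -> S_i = 28 + 4*i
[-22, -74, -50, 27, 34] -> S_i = Random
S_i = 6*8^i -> [6, 48, 384, 3072, 24576]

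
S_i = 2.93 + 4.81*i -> [2.93, 7.74, 12.55, 17.36, 22.17]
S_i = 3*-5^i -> [3, -15, 75, -375, 1875]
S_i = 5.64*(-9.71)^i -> [5.64, -54.76, 531.76, -5163.41, 50136.73]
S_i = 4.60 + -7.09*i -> [4.6, -2.49, -9.58, -16.67, -23.76]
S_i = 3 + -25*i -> [3, -22, -47, -72, -97]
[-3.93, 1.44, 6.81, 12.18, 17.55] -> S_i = -3.93 + 5.37*i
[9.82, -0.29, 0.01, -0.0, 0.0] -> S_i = 9.82*(-0.03)^i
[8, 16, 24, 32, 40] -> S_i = 8 + 8*i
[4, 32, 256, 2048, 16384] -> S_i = 4*8^i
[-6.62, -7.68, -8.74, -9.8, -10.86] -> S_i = -6.62 + -1.06*i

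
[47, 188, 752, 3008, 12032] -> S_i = 47*4^i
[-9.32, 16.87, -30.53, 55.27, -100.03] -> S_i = -9.32*(-1.81)^i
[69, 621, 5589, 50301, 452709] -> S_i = 69*9^i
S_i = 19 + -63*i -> [19, -44, -107, -170, -233]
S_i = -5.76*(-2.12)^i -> [-5.76, 12.21, -25.89, 54.88, -116.35]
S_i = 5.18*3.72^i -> [5.18, 19.27, 71.68, 266.66, 991.98]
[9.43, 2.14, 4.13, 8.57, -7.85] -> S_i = Random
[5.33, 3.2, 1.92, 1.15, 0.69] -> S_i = 5.33*0.60^i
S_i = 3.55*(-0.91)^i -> [3.55, -3.23, 2.94, -2.68, 2.43]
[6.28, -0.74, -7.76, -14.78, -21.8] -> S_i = 6.28 + -7.02*i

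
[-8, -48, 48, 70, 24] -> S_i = Random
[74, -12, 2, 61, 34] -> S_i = Random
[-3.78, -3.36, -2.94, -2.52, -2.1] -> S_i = -3.78 + 0.42*i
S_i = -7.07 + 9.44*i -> [-7.07, 2.37, 11.81, 21.25, 30.69]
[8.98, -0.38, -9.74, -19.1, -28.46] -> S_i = 8.98 + -9.36*i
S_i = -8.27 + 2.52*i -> [-8.27, -5.75, -3.23, -0.71, 1.81]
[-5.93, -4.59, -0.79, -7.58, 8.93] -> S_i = Random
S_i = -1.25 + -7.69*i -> [-1.25, -8.94, -16.63, -24.32, -32.01]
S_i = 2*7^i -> [2, 14, 98, 686, 4802]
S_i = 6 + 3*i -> [6, 9, 12, 15, 18]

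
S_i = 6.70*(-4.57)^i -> [6.7, -30.62, 139.93, -639.47, 2922.4]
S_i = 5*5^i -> [5, 25, 125, 625, 3125]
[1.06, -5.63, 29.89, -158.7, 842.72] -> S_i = 1.06*(-5.31)^i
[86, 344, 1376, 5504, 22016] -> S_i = 86*4^i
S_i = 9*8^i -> [9, 72, 576, 4608, 36864]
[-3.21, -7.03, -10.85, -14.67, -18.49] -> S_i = -3.21 + -3.82*i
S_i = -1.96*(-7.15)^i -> [-1.96, 14.01, -100.2, 716.43, -5122.48]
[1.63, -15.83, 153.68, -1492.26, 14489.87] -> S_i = 1.63*(-9.71)^i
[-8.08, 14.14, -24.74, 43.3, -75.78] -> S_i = -8.08*(-1.75)^i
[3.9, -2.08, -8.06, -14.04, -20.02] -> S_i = 3.90 + -5.98*i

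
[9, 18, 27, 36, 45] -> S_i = 9 + 9*i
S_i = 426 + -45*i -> [426, 381, 336, 291, 246]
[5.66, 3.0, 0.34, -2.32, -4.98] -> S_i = 5.66 + -2.66*i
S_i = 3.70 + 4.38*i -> [3.7, 8.08, 12.46, 16.84, 21.22]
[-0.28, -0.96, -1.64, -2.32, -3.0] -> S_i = -0.28 + -0.68*i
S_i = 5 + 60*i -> [5, 65, 125, 185, 245]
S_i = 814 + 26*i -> [814, 840, 866, 892, 918]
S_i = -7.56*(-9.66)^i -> [-7.56, 73.03, -705.47, 6814.8, -65830.98]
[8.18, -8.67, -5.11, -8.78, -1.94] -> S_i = Random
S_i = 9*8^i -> [9, 72, 576, 4608, 36864]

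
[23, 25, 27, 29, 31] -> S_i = 23 + 2*i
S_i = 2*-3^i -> [2, -6, 18, -54, 162]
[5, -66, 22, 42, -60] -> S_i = Random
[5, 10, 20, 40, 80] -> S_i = 5*2^i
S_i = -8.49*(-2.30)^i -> [-8.49, 19.53, -44.91, 103.3, -237.59]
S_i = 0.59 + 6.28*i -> [0.59, 6.87, 13.15, 19.43, 25.71]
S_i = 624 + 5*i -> [624, 629, 634, 639, 644]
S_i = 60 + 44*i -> [60, 104, 148, 192, 236]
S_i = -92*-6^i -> [-92, 552, -3312, 19872, -119232]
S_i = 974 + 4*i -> [974, 978, 982, 986, 990]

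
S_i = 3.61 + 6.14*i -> [3.61, 9.75, 15.89, 22.03, 28.17]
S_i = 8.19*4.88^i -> [8.19, 39.97, 195.04, 951.79, 4644.76]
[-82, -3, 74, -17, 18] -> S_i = Random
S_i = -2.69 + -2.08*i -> [-2.69, -4.77, -6.85, -8.93, -11.01]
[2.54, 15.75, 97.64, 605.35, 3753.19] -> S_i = 2.54*6.20^i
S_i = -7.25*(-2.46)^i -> [-7.25, 17.84, -43.87, 107.93, -265.51]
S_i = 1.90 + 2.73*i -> [1.9, 4.63, 7.36, 10.09, 12.82]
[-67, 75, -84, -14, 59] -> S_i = Random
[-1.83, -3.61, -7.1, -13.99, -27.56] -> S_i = -1.83*1.97^i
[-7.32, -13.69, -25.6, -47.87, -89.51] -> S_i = -7.32*1.87^i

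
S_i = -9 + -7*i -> [-9, -16, -23, -30, -37]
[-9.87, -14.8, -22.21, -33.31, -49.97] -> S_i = -9.87*1.50^i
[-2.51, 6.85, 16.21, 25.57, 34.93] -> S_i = -2.51 + 9.36*i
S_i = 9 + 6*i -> [9, 15, 21, 27, 33]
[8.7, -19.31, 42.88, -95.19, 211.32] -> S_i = 8.70*(-2.22)^i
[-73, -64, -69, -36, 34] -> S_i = Random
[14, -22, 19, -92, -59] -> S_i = Random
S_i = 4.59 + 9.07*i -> [4.59, 13.66, 22.73, 31.8, 40.87]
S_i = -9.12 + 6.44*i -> [-9.12, -2.68, 3.76, 10.2, 16.64]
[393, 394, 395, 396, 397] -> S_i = 393 + 1*i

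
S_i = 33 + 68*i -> [33, 101, 169, 237, 305]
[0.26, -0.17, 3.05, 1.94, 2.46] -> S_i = Random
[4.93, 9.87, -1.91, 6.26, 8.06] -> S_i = Random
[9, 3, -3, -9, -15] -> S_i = 9 + -6*i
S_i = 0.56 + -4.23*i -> [0.56, -3.67, -7.9, -12.13, -16.36]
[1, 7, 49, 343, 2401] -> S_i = 1*7^i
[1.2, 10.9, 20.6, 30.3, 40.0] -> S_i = 1.20 + 9.70*i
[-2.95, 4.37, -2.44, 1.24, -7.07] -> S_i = Random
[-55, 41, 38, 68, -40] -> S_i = Random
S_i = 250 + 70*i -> [250, 320, 390, 460, 530]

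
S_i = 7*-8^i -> [7, -56, 448, -3584, 28672]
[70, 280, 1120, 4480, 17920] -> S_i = 70*4^i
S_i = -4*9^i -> [-4, -36, -324, -2916, -26244]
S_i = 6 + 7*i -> [6, 13, 20, 27, 34]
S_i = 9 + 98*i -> [9, 107, 205, 303, 401]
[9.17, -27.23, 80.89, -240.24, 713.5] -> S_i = 9.17*(-2.97)^i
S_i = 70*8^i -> [70, 560, 4480, 35840, 286720]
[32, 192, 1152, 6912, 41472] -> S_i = 32*6^i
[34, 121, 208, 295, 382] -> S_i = 34 + 87*i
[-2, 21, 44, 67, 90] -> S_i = -2 + 23*i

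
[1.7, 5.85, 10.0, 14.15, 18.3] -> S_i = 1.70 + 4.15*i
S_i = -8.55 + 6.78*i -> [-8.55, -1.77, 5.01, 11.79, 18.57]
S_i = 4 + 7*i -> [4, 11, 18, 25, 32]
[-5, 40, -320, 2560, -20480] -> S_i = -5*-8^i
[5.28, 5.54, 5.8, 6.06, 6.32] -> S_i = 5.28 + 0.26*i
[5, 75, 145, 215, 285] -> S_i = 5 + 70*i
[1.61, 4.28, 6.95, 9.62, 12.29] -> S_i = 1.61 + 2.67*i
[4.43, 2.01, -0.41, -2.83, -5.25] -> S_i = 4.43 + -2.42*i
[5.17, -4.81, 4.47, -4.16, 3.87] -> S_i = 5.17*(-0.93)^i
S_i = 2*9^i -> [2, 18, 162, 1458, 13122]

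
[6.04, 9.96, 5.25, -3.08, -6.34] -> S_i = Random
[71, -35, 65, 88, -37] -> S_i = Random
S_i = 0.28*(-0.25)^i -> [0.28, -0.07, 0.02, -0.0, 0.0]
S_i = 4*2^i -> [4, 8, 16, 32, 64]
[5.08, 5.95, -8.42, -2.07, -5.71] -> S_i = Random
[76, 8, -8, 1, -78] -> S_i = Random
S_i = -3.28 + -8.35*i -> [-3.28, -11.63, -19.98, -28.33, -36.68]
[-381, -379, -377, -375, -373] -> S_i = -381 + 2*i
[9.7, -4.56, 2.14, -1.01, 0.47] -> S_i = 9.70*(-0.47)^i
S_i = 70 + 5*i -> [70, 75, 80, 85, 90]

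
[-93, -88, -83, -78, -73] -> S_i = -93 + 5*i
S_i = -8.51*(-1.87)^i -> [-8.51, 15.91, -29.76, 55.65, -104.06]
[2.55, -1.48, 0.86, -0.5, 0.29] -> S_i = 2.55*(-0.58)^i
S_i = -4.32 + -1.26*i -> [-4.32, -5.58, -6.84, -8.1, -9.36]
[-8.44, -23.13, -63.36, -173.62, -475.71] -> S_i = -8.44*2.74^i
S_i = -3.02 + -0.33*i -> [-3.02, -3.35, -3.68, -4.01, -4.34]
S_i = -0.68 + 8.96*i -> [-0.68, 8.28, 17.24, 26.2, 35.16]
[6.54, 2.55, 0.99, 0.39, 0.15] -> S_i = 6.54*0.39^i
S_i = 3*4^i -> [3, 12, 48, 192, 768]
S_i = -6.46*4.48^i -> [-6.46, -28.94, -129.65, -580.85, -2602.22]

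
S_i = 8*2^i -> [8, 16, 32, 64, 128]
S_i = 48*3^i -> [48, 144, 432, 1296, 3888]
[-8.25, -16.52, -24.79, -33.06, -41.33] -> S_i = -8.25 + -8.27*i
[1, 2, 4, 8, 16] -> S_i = 1*2^i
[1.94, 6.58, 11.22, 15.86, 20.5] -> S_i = 1.94 + 4.64*i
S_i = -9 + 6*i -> [-9, -3, 3, 9, 15]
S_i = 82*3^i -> [82, 246, 738, 2214, 6642]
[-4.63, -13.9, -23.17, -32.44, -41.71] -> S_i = -4.63 + -9.27*i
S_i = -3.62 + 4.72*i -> [-3.62, 1.1, 5.82, 10.54, 15.26]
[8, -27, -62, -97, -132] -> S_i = 8 + -35*i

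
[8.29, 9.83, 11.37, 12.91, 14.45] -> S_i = 8.29 + 1.54*i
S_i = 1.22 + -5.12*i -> [1.22, -3.9, -9.02, -14.14, -19.26]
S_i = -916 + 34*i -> [-916, -882, -848, -814, -780]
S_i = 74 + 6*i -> [74, 80, 86, 92, 98]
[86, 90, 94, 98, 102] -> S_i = 86 + 4*i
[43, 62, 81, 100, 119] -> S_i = 43 + 19*i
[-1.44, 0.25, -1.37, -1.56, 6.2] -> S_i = Random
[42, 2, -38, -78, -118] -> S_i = 42 + -40*i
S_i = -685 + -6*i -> [-685, -691, -697, -703, -709]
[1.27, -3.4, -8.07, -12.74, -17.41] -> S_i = 1.27 + -4.67*i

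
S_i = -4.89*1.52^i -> [-4.89, -7.43, -11.3, -17.17, -26.1]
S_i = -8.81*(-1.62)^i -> [-8.81, 14.27, -23.12, 37.46, -60.68]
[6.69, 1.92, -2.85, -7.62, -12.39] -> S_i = 6.69 + -4.77*i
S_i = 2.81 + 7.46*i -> [2.81, 10.27, 17.73, 25.19, 32.65]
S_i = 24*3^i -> [24, 72, 216, 648, 1944]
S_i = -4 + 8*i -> [-4, 4, 12, 20, 28]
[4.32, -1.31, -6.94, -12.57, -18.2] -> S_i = 4.32 + -5.63*i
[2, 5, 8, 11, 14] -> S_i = 2 + 3*i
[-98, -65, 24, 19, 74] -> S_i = Random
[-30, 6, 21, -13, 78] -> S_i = Random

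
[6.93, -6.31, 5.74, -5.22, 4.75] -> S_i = 6.93*(-0.91)^i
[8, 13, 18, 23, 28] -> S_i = 8 + 5*i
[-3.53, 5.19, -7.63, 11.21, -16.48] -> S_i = -3.53*(-1.47)^i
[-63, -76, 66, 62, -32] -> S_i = Random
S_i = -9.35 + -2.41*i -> [-9.35, -11.76, -14.17, -16.58, -18.99]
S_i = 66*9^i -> [66, 594, 5346, 48114, 433026]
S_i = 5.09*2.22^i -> [5.09, 11.3, 25.09, 55.69, 123.63]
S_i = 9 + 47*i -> [9, 56, 103, 150, 197]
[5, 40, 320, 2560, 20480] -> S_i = 5*8^i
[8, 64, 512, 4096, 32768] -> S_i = 8*8^i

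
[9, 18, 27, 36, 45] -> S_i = 9 + 9*i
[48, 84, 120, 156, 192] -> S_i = 48 + 36*i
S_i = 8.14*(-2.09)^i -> [8.14, -17.01, 35.56, -74.31, 155.31]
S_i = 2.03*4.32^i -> [2.03, 8.77, 37.88, 163.66, 707.02]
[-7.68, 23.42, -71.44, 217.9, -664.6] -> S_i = -7.68*(-3.05)^i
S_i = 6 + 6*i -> [6, 12, 18, 24, 30]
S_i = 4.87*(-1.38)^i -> [4.87, -6.72, 9.27, -12.8, 17.66]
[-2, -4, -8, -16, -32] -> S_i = -2*2^i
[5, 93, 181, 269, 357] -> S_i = 5 + 88*i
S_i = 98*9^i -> [98, 882, 7938, 71442, 642978]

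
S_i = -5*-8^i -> [-5, 40, -320, 2560, -20480]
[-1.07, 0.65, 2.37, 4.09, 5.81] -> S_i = -1.07 + 1.72*i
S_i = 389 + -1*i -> [389, 388, 387, 386, 385]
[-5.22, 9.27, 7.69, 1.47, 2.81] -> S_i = Random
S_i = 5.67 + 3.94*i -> [5.67, 9.61, 13.55, 17.49, 21.43]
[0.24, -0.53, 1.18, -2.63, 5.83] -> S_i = 0.24*(-2.22)^i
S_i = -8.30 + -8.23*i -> [-8.3, -16.53, -24.76, -32.99, -41.22]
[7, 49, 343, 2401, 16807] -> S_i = 7*7^i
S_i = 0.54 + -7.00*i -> [0.54, -6.46, -13.46, -20.46, -27.46]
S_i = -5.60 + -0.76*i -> [-5.6, -6.36, -7.12, -7.88, -8.64]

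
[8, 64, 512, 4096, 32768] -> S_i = 8*8^i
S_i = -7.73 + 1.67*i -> [-7.73, -6.06, -4.39, -2.72, -1.05]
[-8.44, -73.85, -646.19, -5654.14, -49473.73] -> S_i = -8.44*8.75^i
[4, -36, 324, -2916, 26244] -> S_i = 4*-9^i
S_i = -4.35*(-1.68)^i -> [-4.35, 7.31, -12.28, 20.63, -34.65]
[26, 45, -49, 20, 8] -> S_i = Random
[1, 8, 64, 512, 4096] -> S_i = 1*8^i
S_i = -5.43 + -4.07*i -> [-5.43, -9.5, -13.57, -17.64, -21.71]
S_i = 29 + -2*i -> [29, 27, 25, 23, 21]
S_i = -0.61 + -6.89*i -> [-0.61, -7.5, -14.39, -21.28, -28.17]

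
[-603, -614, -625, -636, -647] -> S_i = -603 + -11*i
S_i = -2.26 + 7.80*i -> [-2.26, 5.54, 13.34, 21.14, 28.94]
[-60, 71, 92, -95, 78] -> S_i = Random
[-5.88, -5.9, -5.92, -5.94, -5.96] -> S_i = -5.88 + -0.02*i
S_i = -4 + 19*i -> [-4, 15, 34, 53, 72]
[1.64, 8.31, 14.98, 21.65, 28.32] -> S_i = 1.64 + 6.67*i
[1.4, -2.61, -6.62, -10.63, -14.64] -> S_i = 1.40 + -4.01*i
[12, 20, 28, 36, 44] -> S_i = 12 + 8*i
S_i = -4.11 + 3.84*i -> [-4.11, -0.27, 3.57, 7.41, 11.25]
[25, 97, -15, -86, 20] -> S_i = Random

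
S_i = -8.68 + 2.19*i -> [-8.68, -6.49, -4.3, -2.11, 0.08]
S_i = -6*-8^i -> [-6, 48, -384, 3072, -24576]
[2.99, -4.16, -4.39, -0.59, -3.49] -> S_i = Random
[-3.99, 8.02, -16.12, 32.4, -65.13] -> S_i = -3.99*(-2.01)^i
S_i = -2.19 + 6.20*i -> [-2.19, 4.01, 10.21, 16.41, 22.61]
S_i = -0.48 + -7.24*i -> [-0.48, -7.72, -14.96, -22.2, -29.44]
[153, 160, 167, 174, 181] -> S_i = 153 + 7*i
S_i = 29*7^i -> [29, 203, 1421, 9947, 69629]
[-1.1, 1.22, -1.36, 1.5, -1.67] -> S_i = -1.10*(-1.11)^i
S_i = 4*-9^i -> [4, -36, 324, -2916, 26244]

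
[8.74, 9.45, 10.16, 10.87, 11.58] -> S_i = 8.74 + 0.71*i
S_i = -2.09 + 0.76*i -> [-2.09, -1.33, -0.57, 0.19, 0.95]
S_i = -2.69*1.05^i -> [-2.69, -2.82, -2.97, -3.11, -3.27]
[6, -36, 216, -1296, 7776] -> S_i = 6*-6^i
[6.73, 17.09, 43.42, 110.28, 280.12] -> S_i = 6.73*2.54^i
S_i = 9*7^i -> [9, 63, 441, 3087, 21609]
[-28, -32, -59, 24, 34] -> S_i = Random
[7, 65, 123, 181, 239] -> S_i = 7 + 58*i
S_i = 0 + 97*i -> [0, 97, 194, 291, 388]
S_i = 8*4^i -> [8, 32, 128, 512, 2048]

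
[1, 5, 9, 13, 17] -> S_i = 1 + 4*i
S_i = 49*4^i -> [49, 196, 784, 3136, 12544]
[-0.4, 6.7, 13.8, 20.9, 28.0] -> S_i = -0.40 + 7.10*i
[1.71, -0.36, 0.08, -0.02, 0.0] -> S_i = 1.71*(-0.21)^i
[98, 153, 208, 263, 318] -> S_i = 98 + 55*i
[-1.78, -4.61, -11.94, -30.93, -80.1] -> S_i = -1.78*2.59^i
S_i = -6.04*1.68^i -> [-6.04, -10.15, -17.05, -28.64, -48.11]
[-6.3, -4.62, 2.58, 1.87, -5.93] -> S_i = Random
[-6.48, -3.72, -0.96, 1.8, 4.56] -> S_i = -6.48 + 2.76*i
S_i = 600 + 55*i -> [600, 655, 710, 765, 820]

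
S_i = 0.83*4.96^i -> [0.83, 4.12, 20.42, 101.28, 502.35]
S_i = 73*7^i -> [73, 511, 3577, 25039, 175273]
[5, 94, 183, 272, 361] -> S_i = 5 + 89*i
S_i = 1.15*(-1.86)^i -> [1.15, -2.14, 3.98, -7.4, 13.76]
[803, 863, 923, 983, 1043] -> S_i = 803 + 60*i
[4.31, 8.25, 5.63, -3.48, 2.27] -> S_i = Random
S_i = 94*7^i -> [94, 658, 4606, 32242, 225694]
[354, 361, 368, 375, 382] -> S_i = 354 + 7*i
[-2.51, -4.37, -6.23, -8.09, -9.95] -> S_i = -2.51 + -1.86*i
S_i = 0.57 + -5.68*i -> [0.57, -5.11, -10.79, -16.47, -22.15]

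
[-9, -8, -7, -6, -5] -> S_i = -9 + 1*i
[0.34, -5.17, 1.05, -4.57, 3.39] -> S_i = Random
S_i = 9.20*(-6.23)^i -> [9.2, -57.32, 357.08, -2224.6, 13859.26]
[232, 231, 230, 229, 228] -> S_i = 232 + -1*i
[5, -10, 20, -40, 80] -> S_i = 5*-2^i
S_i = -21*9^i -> [-21, -189, -1701, -15309, -137781]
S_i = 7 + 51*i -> [7, 58, 109, 160, 211]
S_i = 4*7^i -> [4, 28, 196, 1372, 9604]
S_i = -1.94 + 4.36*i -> [-1.94, 2.42, 6.78, 11.14, 15.5]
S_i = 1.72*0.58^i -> [1.72, 1.0, 0.58, 0.34, 0.19]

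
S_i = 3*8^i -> [3, 24, 192, 1536, 12288]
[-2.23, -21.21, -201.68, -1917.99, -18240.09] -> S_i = -2.23*9.51^i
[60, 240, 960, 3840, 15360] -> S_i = 60*4^i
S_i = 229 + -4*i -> [229, 225, 221, 217, 213]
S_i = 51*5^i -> [51, 255, 1275, 6375, 31875]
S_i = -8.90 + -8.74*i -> [-8.9, -17.64, -26.38, -35.12, -43.86]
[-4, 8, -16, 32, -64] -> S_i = -4*-2^i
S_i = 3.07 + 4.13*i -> [3.07, 7.2, 11.33, 15.46, 19.59]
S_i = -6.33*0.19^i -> [-6.33, -1.2, -0.23, -0.04, -0.01]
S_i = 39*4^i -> [39, 156, 624, 2496, 9984]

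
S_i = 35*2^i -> [35, 70, 140, 280, 560]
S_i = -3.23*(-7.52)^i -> [-3.23, 24.29, -182.66, 1373.59, -10329.37]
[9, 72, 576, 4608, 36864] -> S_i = 9*8^i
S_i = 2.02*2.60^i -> [2.02, 5.25, 13.66, 35.5, 92.31]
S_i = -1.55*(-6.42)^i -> [-1.55, 9.95, -63.89, 410.14, -2633.13]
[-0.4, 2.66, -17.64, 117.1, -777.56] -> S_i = -0.40*(-6.64)^i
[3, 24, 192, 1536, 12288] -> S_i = 3*8^i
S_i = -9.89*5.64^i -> [-9.89, -55.78, -314.6, -1774.33, -10007.2]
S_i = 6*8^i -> [6, 48, 384, 3072, 24576]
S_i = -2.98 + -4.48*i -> [-2.98, -7.46, -11.94, -16.42, -20.9]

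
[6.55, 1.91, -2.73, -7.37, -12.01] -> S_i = 6.55 + -4.64*i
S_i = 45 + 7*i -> [45, 52, 59, 66, 73]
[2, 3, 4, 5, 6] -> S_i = 2 + 1*i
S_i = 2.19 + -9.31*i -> [2.19, -7.12, -16.43, -25.74, -35.05]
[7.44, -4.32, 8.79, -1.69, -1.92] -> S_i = Random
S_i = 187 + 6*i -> [187, 193, 199, 205, 211]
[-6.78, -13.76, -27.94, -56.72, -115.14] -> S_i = -6.78*2.03^i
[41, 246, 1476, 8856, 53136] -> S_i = 41*6^i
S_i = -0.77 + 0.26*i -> [-0.77, -0.51, -0.25, 0.01, 0.27]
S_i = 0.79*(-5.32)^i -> [0.79, -4.2, 22.36, -118.95, 632.81]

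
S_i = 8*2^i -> [8, 16, 32, 64, 128]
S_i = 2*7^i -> [2, 14, 98, 686, 4802]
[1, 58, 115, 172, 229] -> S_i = 1 + 57*i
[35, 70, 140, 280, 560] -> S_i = 35*2^i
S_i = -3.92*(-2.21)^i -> [-3.92, 8.66, -19.15, 42.31, -93.51]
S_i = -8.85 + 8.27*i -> [-8.85, -0.58, 7.69, 15.96, 24.23]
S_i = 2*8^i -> [2, 16, 128, 1024, 8192]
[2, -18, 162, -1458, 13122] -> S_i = 2*-9^i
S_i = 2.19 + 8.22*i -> [2.19, 10.41, 18.63, 26.85, 35.07]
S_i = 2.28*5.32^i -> [2.28, 12.13, 64.53, 343.3, 1826.34]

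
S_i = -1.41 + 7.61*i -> [-1.41, 6.2, 13.81, 21.42, 29.03]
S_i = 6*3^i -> [6, 18, 54, 162, 486]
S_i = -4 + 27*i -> [-4, 23, 50, 77, 104]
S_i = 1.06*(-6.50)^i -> [1.06, -6.89, 44.78, -291.1, 1892.17]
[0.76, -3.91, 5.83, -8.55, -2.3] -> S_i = Random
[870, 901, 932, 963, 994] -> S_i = 870 + 31*i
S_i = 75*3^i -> [75, 225, 675, 2025, 6075]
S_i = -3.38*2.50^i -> [-3.38, -8.45, -21.12, -52.81, -132.03]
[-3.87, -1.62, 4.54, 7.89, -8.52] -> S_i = Random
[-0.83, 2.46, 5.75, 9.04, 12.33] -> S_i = -0.83 + 3.29*i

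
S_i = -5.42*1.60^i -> [-5.42, -8.67, -13.88, -22.2, -35.52]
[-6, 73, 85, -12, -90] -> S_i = Random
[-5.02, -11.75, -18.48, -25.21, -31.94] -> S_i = -5.02 + -6.73*i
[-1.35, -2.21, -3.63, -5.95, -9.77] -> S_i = -1.35*1.64^i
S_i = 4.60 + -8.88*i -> [4.6, -4.28, -13.16, -22.04, -30.92]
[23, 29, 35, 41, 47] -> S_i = 23 + 6*i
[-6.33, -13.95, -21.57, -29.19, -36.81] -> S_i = -6.33 + -7.62*i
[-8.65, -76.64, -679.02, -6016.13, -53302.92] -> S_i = -8.65*8.86^i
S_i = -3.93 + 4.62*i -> [-3.93, 0.69, 5.31, 9.93, 14.55]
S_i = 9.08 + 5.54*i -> [9.08, 14.62, 20.16, 25.7, 31.24]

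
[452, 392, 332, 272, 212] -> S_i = 452 + -60*i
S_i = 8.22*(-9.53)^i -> [8.22, -78.34, 746.55, -7114.6, 67802.14]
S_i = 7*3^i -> [7, 21, 63, 189, 567]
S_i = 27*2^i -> [27, 54, 108, 216, 432]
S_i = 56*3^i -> [56, 168, 504, 1512, 4536]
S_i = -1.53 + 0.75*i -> [-1.53, -0.78, -0.03, 0.72, 1.47]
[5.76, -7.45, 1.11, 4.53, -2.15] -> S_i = Random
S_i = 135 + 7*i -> [135, 142, 149, 156, 163]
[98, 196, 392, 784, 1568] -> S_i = 98*2^i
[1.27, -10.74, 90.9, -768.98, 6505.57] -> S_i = 1.27*(-8.46)^i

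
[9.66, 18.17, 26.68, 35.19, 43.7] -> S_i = 9.66 + 8.51*i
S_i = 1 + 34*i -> [1, 35, 69, 103, 137]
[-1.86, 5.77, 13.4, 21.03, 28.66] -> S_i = -1.86 + 7.63*i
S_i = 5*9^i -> [5, 45, 405, 3645, 32805]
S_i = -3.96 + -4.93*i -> [-3.96, -8.89, -13.82, -18.75, -23.68]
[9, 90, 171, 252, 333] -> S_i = 9 + 81*i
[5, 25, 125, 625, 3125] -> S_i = 5*5^i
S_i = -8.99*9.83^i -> [-8.99, -88.37, -868.69, -8539.26, -83940.93]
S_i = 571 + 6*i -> [571, 577, 583, 589, 595]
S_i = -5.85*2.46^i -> [-5.85, -14.39, -35.4, -87.09, -214.24]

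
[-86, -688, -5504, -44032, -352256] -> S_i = -86*8^i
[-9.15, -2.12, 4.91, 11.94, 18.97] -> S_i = -9.15 + 7.03*i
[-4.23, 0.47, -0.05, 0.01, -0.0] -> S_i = -4.23*(-0.11)^i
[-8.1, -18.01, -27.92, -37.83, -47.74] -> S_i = -8.10 + -9.91*i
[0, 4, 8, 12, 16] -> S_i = 0 + 4*i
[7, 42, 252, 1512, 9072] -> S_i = 7*6^i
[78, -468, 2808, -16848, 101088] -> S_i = 78*-6^i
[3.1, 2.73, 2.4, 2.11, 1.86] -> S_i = 3.10*0.88^i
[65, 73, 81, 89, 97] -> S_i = 65 + 8*i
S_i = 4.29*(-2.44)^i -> [4.29, -10.47, 25.54, -62.32, 152.06]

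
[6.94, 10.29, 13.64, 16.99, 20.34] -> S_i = 6.94 + 3.35*i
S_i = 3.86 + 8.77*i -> [3.86, 12.63, 21.4, 30.17, 38.94]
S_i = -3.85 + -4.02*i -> [-3.85, -7.87, -11.89, -15.91, -19.93]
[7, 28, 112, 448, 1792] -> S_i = 7*4^i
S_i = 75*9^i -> [75, 675, 6075, 54675, 492075]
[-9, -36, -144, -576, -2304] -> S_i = -9*4^i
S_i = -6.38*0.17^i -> [-6.38, -1.08, -0.18, -0.03, -0.01]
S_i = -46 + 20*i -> [-46, -26, -6, 14, 34]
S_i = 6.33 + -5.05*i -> [6.33, 1.28, -3.77, -8.82, -13.87]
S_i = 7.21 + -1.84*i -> [7.21, 5.37, 3.53, 1.69, -0.15]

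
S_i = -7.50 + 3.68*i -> [-7.5, -3.82, -0.14, 3.54, 7.22]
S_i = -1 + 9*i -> [-1, 8, 17, 26, 35]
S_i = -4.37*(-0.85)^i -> [-4.37, 3.71, -3.16, 2.68, -2.28]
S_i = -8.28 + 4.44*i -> [-8.28, -3.84, 0.6, 5.04, 9.48]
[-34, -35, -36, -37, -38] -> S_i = -34 + -1*i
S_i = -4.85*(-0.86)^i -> [-4.85, 4.17, -3.59, 3.08, -2.65]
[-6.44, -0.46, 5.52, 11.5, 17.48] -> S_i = -6.44 + 5.98*i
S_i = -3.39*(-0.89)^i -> [-3.39, 3.02, -2.69, 2.39, -2.13]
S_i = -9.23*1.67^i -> [-9.23, -15.41, -25.74, -42.99, -71.79]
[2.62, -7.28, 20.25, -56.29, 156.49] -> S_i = 2.62*(-2.78)^i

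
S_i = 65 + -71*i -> [65, -6, -77, -148, -219]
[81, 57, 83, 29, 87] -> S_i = Random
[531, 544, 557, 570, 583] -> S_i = 531 + 13*i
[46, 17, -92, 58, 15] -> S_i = Random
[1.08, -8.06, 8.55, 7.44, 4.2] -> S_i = Random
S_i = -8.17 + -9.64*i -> [-8.17, -17.81, -27.45, -37.09, -46.73]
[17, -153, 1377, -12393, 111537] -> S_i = 17*-9^i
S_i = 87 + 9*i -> [87, 96, 105, 114, 123]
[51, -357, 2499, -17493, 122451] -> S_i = 51*-7^i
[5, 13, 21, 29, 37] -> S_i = 5 + 8*i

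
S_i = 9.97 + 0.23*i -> [9.97, 10.2, 10.43, 10.66, 10.89]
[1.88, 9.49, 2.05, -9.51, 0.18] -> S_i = Random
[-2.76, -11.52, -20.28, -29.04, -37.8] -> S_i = -2.76 + -8.76*i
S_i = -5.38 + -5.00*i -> [-5.38, -10.38, -15.38, -20.38, -25.38]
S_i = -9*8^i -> [-9, -72, -576, -4608, -36864]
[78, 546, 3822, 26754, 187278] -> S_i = 78*7^i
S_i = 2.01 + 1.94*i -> [2.01, 3.95, 5.89, 7.83, 9.77]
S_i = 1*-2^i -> [1, -2, 4, -8, 16]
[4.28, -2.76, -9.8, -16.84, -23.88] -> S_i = 4.28 + -7.04*i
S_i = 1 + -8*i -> [1, -7, -15, -23, -31]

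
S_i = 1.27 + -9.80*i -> [1.27, -8.53, -18.33, -28.13, -37.93]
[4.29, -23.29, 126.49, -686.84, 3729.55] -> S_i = 4.29*(-5.43)^i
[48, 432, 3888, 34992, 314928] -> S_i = 48*9^i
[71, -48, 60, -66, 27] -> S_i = Random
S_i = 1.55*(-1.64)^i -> [1.55, -2.54, 4.17, -6.84, 11.21]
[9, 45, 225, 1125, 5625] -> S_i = 9*5^i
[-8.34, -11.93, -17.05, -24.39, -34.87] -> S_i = -8.34*1.43^i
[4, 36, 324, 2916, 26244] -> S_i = 4*9^i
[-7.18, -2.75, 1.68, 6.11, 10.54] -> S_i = -7.18 + 4.43*i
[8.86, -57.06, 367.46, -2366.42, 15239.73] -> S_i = 8.86*(-6.44)^i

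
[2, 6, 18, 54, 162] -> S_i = 2*3^i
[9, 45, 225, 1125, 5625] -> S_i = 9*5^i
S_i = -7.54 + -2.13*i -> [-7.54, -9.67, -11.8, -13.93, -16.06]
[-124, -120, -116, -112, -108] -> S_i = -124 + 4*i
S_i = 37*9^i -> [37, 333, 2997, 26973, 242757]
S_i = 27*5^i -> [27, 135, 675, 3375, 16875]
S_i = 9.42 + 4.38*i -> [9.42, 13.8, 18.18, 22.56, 26.94]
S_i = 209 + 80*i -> [209, 289, 369, 449, 529]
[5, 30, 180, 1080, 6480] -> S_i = 5*6^i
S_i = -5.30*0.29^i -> [-5.3, -1.54, -0.45, -0.13, -0.04]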